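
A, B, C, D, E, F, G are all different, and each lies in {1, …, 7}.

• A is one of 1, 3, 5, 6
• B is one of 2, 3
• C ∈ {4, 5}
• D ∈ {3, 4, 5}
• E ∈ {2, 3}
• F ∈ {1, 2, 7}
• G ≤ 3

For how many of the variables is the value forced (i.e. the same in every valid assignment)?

Among the 7 variables, 6 fits only A (and all 7 values in {1, 2, 3, 4, 5, 6, 7} must be used), so A = 6.
The 6 still-open variables draw from only 6 values {1, 2, 3, 4, 5, 7}, so each is used; only F can be 7, hence F = 7.
The 5 still-open variables draw from only 5 values {1, 2, 3, 4, 5}, so each is used; only G can be 1, hence G = 1.
B and E between them cover only {2, 3} — a naked pair. Remove those values from D.
Determined: A=6, F=7, G=1. The other variables each still have more than one consistent value. That makes 3.

3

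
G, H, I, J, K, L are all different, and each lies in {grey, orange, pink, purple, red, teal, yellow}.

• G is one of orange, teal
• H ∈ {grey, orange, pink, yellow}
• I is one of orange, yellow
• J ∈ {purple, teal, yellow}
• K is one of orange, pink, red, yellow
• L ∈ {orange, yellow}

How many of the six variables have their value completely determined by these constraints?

The 2 variables I and L are confined to {orange, yellow}, which locks those values in; drop them from G, H, J, K.
That leaves G = teal. Strike teal from J.
J has just one choice, so J = purple.
Determined: G=teal, J=purple. The other variables each still have more than one consistent value. That makes 2.

2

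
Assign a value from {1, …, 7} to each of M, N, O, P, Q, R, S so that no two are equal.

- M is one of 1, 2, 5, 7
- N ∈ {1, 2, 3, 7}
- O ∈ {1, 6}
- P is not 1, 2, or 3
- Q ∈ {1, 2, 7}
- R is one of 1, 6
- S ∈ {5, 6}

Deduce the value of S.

5

The 7 variables together cover exactly {1, 2, 3, 4, 5, 6, 7} — 7 values for 7 variables — and 3 appears only in N's list, so N = 3.
Among the 6 still-open variables, 4 fits only P (and all 6 values in {1, 2, 4, 5, 6, 7} must be used), so P = 4.
O and R between them cover only {1, 6} — a naked pair. Remove those values from M, Q, S.
So S = 5.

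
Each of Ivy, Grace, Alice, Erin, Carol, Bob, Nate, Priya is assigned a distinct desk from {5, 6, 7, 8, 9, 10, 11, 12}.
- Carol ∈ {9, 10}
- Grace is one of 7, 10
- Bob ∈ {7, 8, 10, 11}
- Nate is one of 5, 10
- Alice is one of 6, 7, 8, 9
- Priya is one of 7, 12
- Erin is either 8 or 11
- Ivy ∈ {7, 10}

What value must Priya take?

12

Among the 8 variables, 5 fits only Nate (and all 8 values in {5, 6, 7, 8, 9, 10, 11, 12} must be used), so Nate = 5.
The 7 still-open variables draw from only 7 values {6, 7, 8, 9, 10, 11, 12}, so each is used; only Alice can be 6, hence Alice = 6.
The 6 still-open variables together cover exactly {7, 8, 9, 10, 11, 12} — 6 values for 6 variables — and 9 appears only in Carol's list, so Carol = 9.
The 5 still-open variables together cover exactly {7, 8, 10, 11, 12} — 5 values for 5 variables — and 12 appears only in Priya's list, so Priya = 12.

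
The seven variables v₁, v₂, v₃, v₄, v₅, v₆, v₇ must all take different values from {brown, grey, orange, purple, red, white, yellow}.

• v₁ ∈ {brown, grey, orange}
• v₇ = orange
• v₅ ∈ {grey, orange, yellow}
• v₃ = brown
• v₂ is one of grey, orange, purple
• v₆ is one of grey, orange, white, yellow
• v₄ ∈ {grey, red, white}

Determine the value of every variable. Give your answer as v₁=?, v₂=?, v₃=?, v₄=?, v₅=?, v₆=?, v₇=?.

v₁=grey, v₂=purple, v₃=brown, v₄=red, v₅=yellow, v₆=white, v₇=orange

v₃ must be brown (only option left). Strike brown from v₁.
v₇'s domain is down to {orange}, so v₇ = orange. Eliminate orange elsewhere: v₁, v₂, v₅, v₆.
v₁'s domain is down to {grey}, so v₁ = grey. Remove grey from v₂, v₄, v₅, v₆.
That leaves v₂ = purple.
v₅'s domain is down to {yellow}, so v₅ = yellow. So v₆ can't be yellow.
v₆ must be white (only option left). Remove white from v₄.
That leaves v₄ = red.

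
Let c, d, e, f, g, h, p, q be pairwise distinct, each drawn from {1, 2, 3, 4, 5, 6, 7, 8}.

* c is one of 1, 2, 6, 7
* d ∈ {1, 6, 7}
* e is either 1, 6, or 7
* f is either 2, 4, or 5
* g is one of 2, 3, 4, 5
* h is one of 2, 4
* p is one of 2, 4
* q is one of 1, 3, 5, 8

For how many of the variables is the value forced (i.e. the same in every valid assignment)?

The 8 variables together cover exactly {1, 2, 3, 4, 5, 6, 7, 8} — 8 values for 8 variables — and 8 appears only in q's list, so q = 8.
The 7 still-open variables together cover exactly {1, 2, 3, 4, 5, 6, 7} — 7 values for 7 variables — and 3 appears only in g's list, so g = 3.
The 6 still-open variables together cover exactly {1, 2, 4, 5, 6, 7} — 6 values for 6 variables — and 5 appears only in f's list, so f = 5.
h and p between them cover only {2, 4} — a naked pair. Remove those values from c.
Determined: f=5, g=3, q=8. The other variables each still have more than one consistent value. That makes 3.

3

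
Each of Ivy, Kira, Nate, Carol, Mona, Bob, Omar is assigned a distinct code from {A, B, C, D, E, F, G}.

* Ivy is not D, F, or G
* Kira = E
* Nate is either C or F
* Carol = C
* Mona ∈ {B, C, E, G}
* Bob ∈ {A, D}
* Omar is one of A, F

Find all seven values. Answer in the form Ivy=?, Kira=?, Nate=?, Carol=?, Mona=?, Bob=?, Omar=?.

Ivy=B, Kira=E, Nate=F, Carol=C, Mona=G, Bob=D, Omar=A

Kira must be E (only option left). Strike E from Ivy, Mona.
Carol's domain is down to {C}, so Carol = C. Strike C from Ivy, Nate, Mona.
Nate has just one choice, so Nate = F. Eliminate F elsewhere: Omar.
Omar's domain is down to {A}, so Omar = A. Remove A from Ivy, Bob.
Ivy has just one choice, so Ivy = B. Remove B from Mona.
Mona must be G (only option left).
Bob has just one choice, so Bob = D.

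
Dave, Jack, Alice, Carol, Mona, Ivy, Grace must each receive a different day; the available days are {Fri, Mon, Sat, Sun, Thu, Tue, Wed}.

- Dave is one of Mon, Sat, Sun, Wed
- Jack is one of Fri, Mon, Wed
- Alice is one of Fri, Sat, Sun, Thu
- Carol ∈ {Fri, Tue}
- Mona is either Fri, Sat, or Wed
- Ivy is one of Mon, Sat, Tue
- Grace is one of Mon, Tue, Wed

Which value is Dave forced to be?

Among the 7 variables, Thu fits only Alice (and all 7 values in {Fri, Mon, Sat, Sun, Thu, Tue, Wed} must be used), so Alice = Thu.
The 6 still-open variables draw from only 6 values {Fri, Mon, Sat, Sun, Tue, Wed}, so each is used; only Dave can be Sun, hence Dave = Sun.

Sun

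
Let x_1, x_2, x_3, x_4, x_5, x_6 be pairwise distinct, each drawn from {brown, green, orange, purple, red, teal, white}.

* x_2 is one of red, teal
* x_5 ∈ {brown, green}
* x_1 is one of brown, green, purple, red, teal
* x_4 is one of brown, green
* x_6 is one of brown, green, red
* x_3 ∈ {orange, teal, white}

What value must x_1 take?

purple

x_4 and x_5 share exactly the 2 values {brown, green}; by pigeonhole those values go to them, so strike brown, green from x_1, x_6.
x_6 has just one choice, so x_6 = red. Strike red from x_1, x_2.
x_2's domain is down to {teal}, so x_2 = teal. Remove teal from x_1, x_3.
So x_1 = purple.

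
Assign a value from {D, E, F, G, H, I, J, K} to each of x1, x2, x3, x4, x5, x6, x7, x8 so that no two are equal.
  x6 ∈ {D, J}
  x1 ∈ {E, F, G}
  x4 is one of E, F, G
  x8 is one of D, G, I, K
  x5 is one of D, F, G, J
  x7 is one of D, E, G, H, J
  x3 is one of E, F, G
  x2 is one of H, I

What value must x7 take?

H

Among the 8 variables, K fits only x8 (and all 8 values in {D, E, F, G, H, I, J, K} must be used), so x8 = K.
The 7 still-open variables draw from only 7 values {D, E, F, G, H, I, J}, so each is used; only x2 can be I, hence x2 = I.
The 6 still-open variables together cover exactly {D, E, F, G, H, J} — 6 values for 6 variables — and H appears only in x7's list, so x7 = H.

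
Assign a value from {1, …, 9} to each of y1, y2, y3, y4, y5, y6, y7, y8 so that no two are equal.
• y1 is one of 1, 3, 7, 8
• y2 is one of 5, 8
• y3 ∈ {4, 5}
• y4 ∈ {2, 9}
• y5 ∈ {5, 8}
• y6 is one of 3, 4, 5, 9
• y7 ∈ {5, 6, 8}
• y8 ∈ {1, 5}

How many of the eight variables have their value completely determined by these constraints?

3

y2 and y5 share exactly the 2 values {5, 8}; by pigeonhole those values go to them, so strike 5, 8 from y1, y3, y6, y7, y8.
y3 must be 4 (only option left). Eliminate 4 elsewhere: y6.
y7 must be 6 (only option left).
y8 has just one choice, so y8 = 1. Strike 1 from y1.
Determined: y3=4, y7=6, y8=1. The other variables each still have more than one consistent value. That makes 3.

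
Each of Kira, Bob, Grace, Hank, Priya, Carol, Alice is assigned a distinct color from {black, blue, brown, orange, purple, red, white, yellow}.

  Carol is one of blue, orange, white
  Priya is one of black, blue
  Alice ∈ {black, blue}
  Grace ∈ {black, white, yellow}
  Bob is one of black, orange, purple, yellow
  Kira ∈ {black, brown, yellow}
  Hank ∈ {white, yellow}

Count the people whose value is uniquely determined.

3

Among the 7 variables, brown fits only Kira (and all 7 values in {black, blue, brown, orange, purple, white, yellow} must be used), so Kira = brown.
Among the 6 still-open variables, purple fits only Bob (and all 6 values in {black, blue, orange, purple, white, yellow} must be used), so Bob = purple.
Among the 5 still-open variables, orange fits only Carol (and all 5 values in {black, blue, orange, white, yellow} must be used), so Carol = orange.
The 2 variables Priya and Alice are confined to {black, blue}, which locks those values in; drop them from Grace.
Determined: Kira=brown, Bob=purple, Carol=orange. The other people each still have more than one consistent value. That makes 3.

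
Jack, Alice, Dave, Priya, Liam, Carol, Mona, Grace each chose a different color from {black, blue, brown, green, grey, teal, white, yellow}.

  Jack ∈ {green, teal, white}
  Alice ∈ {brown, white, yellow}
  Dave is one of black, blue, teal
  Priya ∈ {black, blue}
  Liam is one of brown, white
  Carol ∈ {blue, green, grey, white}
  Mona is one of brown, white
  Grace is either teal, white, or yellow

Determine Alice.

yellow

Among the 8 variables, grey fits only Carol (and all 8 values in {black, blue, brown, green, grey, teal, white, yellow} must be used), so Carol = grey.
The 7 still-open variables draw from only 7 values {black, blue, brown, green, teal, white, yellow}, so each is used; only Jack can be green, hence Jack = green.
The 2 variables Liam and Mona are confined to {brown, white}, which locks those values in; drop them from Alice, Grace.
So Alice = yellow.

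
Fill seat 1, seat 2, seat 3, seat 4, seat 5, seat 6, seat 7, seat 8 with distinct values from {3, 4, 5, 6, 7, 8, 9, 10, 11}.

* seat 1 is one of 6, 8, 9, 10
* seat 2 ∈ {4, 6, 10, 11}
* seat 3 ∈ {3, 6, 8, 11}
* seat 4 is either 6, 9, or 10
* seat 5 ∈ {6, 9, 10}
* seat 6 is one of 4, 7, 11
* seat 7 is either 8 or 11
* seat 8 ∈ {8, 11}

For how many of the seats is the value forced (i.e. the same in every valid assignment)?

3

Among the 8 variables, 3 fits only seat 3 (and all 8 values in {3, 4, 6, 7, 8, 9, 10, 11} must be used), so seat 3 = 3.
The 7 still-open variables together cover exactly {4, 6, 7, 8, 9, 10, 11} — 7 values for 7 variables — and 7 appears only in seat 6's list, so seat 6 = 7.
Among the 6 still-open variables, 4 fits only seat 2 (and all 6 values in {4, 6, 8, 9, 10, 11} must be used), so seat 2 = 4.
seat 7 and seat 8 between them cover only {8, 11} — a naked pair. Remove those values from seat 1.
Determined: seat 2=4, seat 3=3, seat 6=7. The other seats each still have more than one consistent value. That makes 3.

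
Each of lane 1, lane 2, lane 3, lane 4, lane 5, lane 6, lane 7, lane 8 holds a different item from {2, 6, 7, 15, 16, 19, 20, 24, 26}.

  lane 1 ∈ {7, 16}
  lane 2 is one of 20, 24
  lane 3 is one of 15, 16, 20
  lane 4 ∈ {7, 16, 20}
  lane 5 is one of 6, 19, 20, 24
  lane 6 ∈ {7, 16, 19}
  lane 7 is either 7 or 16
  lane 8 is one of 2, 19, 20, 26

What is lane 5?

6

lane 1 and lane 7 share exactly the 2 values {7, 16}; by pigeonhole those values go to them, so strike 7, 16 from lane 3, lane 4, lane 6.
That leaves lane 4 = 20. Eliminate 20 elsewhere: lane 2, lane 3, lane 5, lane 8.
That leaves lane 6 = 19. Strike 19 from lane 5, lane 8.
That leaves lane 2 = 24. Remove 24 from lane 5.
So lane 5 = 6.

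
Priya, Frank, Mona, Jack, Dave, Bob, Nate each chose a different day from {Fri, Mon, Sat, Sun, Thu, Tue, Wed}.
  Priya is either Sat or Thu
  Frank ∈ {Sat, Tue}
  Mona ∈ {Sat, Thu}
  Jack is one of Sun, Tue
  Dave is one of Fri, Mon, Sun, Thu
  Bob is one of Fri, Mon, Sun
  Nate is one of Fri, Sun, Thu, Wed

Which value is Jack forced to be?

The 7 variables draw from only 7 values {Fri, Mon, Sat, Sun, Thu, Tue, Wed}, so each is used; only Nate can be Wed, hence Nate = Wed.
Priya and Mona between them cover only {Sat, Thu} — a naked pair. Remove those values from Frank, Dave.
Frank has just one choice, so Frank = Tue. So Jack can't be Tue.
So Jack = Sun.

Sun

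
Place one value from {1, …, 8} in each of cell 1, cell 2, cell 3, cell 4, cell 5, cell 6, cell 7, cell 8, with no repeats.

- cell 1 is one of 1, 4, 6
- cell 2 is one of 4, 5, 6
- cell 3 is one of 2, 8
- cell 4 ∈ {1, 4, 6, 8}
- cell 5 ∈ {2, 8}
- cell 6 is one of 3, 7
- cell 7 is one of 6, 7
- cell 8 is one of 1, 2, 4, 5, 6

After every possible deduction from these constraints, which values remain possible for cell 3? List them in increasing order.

The 8 variables together cover exactly {1, 2, 3, 4, 5, 6, 7, 8} — 8 values for 8 variables — and 3 appears only in cell 6's list, so cell 6 = 3.
Among the 7 still-open variables, 7 fits only cell 7 (and all 7 values in {1, 2, 4, 5, 6, 7, 8} must be used), so cell 7 = 7.
cell 3 and cell 5 between them cover only {2, 8} — a naked pair. Remove those values from cell 4, cell 8.
No further eliminations apply; cell 3 can still be any of 2, 8.

2, 8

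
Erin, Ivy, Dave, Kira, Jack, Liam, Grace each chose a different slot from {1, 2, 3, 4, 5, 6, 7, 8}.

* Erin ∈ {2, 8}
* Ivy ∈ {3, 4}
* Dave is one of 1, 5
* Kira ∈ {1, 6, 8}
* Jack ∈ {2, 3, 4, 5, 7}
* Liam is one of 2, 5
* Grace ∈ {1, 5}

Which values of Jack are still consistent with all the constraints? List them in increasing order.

3, 4, 7

Dave and Grace share exactly the 2 values {1, 5}; by pigeonhole those values go to them, so strike 1, 5 from Kira, Jack, Liam.
Liam must be 2 (only option left). Remove 2 from Erin, Jack.
Erin has just one choice, so Erin = 8. So Kira can't be 8.
Kira must be 6 (only option left).
No further eliminations apply; Jack can still be any of 3, 4, 7.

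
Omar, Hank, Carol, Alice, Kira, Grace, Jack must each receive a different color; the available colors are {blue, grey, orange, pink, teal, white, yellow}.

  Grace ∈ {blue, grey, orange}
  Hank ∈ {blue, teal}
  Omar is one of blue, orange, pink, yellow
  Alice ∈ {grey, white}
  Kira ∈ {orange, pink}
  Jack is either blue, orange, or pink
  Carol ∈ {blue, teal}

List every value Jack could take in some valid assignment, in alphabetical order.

orange, pink

The 7 variables together cover exactly {blue, grey, orange, pink, teal, white, yellow} — 7 values for 7 variables — and white appears only in Alice's list, so Alice = white.
The 6 still-open variables draw from only 6 values {blue, grey, orange, pink, teal, yellow}, so each is used; only Grace can be grey, hence Grace = grey.
The 5 still-open variables draw from only 5 values {blue, orange, pink, teal, yellow}, so each is used; only Omar can be yellow, hence Omar = yellow.
The 2 variables Hank and Carol are confined to {blue, teal}, which locks those values in; drop them from Jack.
No further eliminations apply; Jack can still be any of orange, pink.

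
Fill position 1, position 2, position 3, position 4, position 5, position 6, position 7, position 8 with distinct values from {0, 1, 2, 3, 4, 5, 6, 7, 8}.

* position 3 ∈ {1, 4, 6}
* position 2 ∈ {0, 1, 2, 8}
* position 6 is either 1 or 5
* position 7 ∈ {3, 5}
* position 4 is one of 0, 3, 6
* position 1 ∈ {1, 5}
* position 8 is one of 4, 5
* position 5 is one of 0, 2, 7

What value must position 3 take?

position 1 and position 6 between them cover only {1, 5} — a naked pair. Remove those values from position 2, position 3, position 7, position 8.
That leaves position 7 = 3. Eliminate 3 elsewhere: position 4.
That leaves position 8 = 4. Eliminate 4 elsewhere: position 3.
So position 3 = 6.

6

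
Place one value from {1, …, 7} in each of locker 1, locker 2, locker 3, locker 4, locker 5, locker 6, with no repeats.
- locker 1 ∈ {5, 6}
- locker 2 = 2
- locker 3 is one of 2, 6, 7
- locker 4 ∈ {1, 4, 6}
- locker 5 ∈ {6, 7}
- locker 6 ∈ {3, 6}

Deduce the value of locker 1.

locker 2's domain is down to {2}, so locker 2 = 2. Eliminate 2 elsewhere: locker 3.
The 2 variables locker 3 and locker 5 are confined to {6, 7}, which locks those values in; drop them from locker 1, locker 4, locker 6.
So locker 1 = 5.

5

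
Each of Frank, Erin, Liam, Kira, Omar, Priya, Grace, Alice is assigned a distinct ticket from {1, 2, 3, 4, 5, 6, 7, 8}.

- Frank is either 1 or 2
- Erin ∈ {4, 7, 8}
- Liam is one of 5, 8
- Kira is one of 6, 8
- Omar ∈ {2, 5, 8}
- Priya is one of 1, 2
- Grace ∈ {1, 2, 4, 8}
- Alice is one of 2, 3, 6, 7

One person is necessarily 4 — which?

Grace

Among the 8 variables, 3 fits only Alice (and all 8 values in {1, 2, 3, 4, 5, 6, 7, 8} must be used), so Alice = 3.
The 7 still-open variables together cover exactly {1, 2, 4, 5, 6, 7, 8} — 7 values for 7 variables — and 6 appears only in Kira's list, so Kira = 6.
The 6 still-open variables together cover exactly {1, 2, 4, 5, 7, 8} — 6 values for 6 variables — and 7 appears only in Erin's list, so Erin = 7.
Among the 5 still-open variables, 4 fits only Grace (and all 5 values in {1, 2, 4, 5, 8} must be used), so Grace = 4.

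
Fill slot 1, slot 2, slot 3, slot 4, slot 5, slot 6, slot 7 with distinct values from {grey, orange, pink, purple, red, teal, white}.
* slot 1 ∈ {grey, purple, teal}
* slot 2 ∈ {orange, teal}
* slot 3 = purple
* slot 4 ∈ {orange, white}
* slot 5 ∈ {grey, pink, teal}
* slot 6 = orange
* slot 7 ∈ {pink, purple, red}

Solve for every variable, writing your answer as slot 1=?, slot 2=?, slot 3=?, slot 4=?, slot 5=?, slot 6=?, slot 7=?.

slot 3 must be purple (only option left). Remove purple from slot 1, slot 7.
slot 6 has just one choice, so slot 6 = orange. Strike orange from slot 2, slot 4.
That leaves slot 2 = teal. Strike teal from slot 1, slot 5.
That leaves slot 4 = white.
slot 1 must be grey (only option left). Remove grey from slot 5.
That leaves slot 5 = pink. Remove pink from slot 7.
slot 7 must be red (only option left).

slot 1=grey, slot 2=teal, slot 3=purple, slot 4=white, slot 5=pink, slot 6=orange, slot 7=red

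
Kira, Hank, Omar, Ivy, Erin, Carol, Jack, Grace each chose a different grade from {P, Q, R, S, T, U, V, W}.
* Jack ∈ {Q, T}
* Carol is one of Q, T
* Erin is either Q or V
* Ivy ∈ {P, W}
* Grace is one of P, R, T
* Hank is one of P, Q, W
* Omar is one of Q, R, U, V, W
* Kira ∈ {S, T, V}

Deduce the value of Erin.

Among the 8 variables, S fits only Kira (and all 8 values in {P, Q, R, S, T, U, V, W} must be used), so Kira = S.
The 7 still-open variables together cover exactly {P, Q, R, T, U, V, W} — 7 values for 7 variables — and U appears only in Omar's list, so Omar = U.
Among the 6 still-open variables, R fits only Grace (and all 6 values in {P, Q, R, T, V, W} must be used), so Grace = R.
The 5 still-open variables draw from only 5 values {P, Q, T, V, W}, so each is used; only Erin can be V, hence Erin = V.

V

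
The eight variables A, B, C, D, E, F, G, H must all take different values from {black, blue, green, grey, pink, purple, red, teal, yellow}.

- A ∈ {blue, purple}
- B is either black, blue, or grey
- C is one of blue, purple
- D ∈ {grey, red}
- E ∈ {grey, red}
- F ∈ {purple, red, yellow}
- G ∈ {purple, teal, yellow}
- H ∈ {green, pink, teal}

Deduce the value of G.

teal

A and C share exactly the 2 values {blue, purple}; by pigeonhole those values go to them, so strike blue, purple from B, F, G.
D and E between them cover only {grey, red} — a naked pair. Remove those values from B, F.
B must be black (only option left).
That leaves F = yellow. Strike yellow from G.
So G = teal.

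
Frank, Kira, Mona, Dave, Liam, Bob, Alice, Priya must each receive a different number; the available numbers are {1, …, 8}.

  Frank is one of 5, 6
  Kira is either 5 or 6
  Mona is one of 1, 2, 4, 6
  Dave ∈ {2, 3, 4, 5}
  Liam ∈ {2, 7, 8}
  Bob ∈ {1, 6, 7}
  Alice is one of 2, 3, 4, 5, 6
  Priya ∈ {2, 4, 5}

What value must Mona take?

The 8 variables together cover exactly {1, 2, 3, 4, 5, 6, 7, 8} — 8 values for 8 variables — and 8 appears only in Liam's list, so Liam = 8.
The 7 still-open variables draw from only 7 values {1, 2, 3, 4, 5, 6, 7}, so each is used; only Bob can be 7, hence Bob = 7.
Among the 6 still-open variables, 1 fits only Mona (and all 6 values in {1, 2, 3, 4, 5, 6} must be used), so Mona = 1.

1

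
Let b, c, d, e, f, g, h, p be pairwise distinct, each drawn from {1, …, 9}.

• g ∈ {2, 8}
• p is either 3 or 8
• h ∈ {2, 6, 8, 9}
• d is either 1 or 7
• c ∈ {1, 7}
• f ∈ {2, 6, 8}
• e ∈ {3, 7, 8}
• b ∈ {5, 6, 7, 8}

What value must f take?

The 8 variables draw from only 8 values {1, 2, 3, 5, 6, 7, 8, 9}, so each is used; only b can be 5, hence b = 5.
The 7 still-open variables together cover exactly {1, 2, 3, 6, 7, 8, 9} — 7 values for 7 variables — and 9 appears only in h's list, so h = 9.
The 6 still-open variables together cover exactly {1, 2, 3, 6, 7, 8} — 6 values for 6 variables — and 6 appears only in f's list, so f = 6.

6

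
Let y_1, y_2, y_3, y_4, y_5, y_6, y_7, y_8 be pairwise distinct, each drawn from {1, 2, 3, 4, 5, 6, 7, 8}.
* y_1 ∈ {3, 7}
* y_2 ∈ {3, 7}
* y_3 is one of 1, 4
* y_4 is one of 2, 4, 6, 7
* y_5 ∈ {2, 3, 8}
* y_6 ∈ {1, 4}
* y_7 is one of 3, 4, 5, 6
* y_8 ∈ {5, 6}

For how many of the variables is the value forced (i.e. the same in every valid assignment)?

2

The 8 variables draw from only 8 values {1, 2, 3, 4, 5, 6, 7, 8}, so each is used; only y_5 can be 8, hence y_5 = 8.
Among the 7 still-open variables, 2 fits only y_4 (and all 7 values in {1, 2, 3, 4, 5, 6, 7} must be used), so y_4 = 2.
y_1 and y_2 between them cover only {3, 7} — a naked pair. Remove those values from y_7.
y_3 and y_6 between them cover only {1, 4} — a naked pair. Remove those values from y_7.
Determined: y_4=2, y_5=8. The other variables each still have more than one consistent value. That makes 2.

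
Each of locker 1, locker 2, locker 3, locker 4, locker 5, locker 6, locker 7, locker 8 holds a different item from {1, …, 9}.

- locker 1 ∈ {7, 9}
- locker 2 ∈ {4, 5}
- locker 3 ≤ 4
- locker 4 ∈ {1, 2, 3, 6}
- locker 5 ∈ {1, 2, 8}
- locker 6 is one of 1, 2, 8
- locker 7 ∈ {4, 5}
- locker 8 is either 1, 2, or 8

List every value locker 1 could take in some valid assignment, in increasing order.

7, 9

locker 2 and locker 7 between them cover only {4, 5} — a naked pair. Remove those values from locker 3.
locker 5, locker 6, locker 8 between them cover only {1, 2, 8} — a naked triple. Remove those values from locker 3, locker 4.
That leaves locker 3 = 3. Strike 3 from locker 4.
That leaves locker 4 = 6.
No further eliminations apply; locker 1 can still be any of 7, 9.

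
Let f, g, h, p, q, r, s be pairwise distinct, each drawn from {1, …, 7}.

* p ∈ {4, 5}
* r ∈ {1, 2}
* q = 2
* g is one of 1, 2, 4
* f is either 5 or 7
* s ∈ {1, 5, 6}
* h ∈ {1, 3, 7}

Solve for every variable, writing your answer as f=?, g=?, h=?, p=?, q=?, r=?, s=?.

f=7, g=4, h=3, p=5, q=2, r=1, s=6

q has just one choice, so q = 2. Eliminate 2 elsewhere: g, r.
r's domain is down to {1}, so r = 1. Remove 1 from g, h, s.
That leaves g = 4. Eliminate 4 elsewhere: p.
p must be 5 (only option left). So f, s can't be 5.
s's domain is down to {6}, so s = 6.
f has just one choice, so f = 7. Strike 7 from h.
That leaves h = 3.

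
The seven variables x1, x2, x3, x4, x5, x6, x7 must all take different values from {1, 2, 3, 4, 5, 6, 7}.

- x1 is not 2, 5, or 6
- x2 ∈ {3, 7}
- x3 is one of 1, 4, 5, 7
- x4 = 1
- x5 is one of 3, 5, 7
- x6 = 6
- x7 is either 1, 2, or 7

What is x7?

2

x4 has just one choice, so x4 = 1. Eliminate 1 elsewhere: x1, x3, x7.
x6 must be 6 (only option left).
Among the 5 still-open variables, 2 fits only x7 (and all 5 values in {2, 3, 4, 5, 7} must be used), so x7 = 2.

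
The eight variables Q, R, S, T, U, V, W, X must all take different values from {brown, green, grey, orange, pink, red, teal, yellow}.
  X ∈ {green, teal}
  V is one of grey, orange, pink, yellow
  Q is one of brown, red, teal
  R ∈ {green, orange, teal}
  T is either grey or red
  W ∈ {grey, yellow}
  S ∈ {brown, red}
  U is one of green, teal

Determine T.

Among the 8 variables, pink fits only V (and all 8 values in {brown, green, grey, orange, pink, red, teal, yellow} must be used), so V = pink.
Among the 7 still-open variables, orange fits only R (and all 7 values in {brown, green, grey, orange, red, teal, yellow} must be used), so R = orange.
The 6 still-open variables draw from only 6 values {brown, green, grey, red, teal, yellow}, so each is used; only W can be yellow, hence W = yellow.
The 5 still-open variables together cover exactly {brown, green, grey, red, teal} — 5 values for 5 variables — and grey appears only in T's list, so T = grey.

grey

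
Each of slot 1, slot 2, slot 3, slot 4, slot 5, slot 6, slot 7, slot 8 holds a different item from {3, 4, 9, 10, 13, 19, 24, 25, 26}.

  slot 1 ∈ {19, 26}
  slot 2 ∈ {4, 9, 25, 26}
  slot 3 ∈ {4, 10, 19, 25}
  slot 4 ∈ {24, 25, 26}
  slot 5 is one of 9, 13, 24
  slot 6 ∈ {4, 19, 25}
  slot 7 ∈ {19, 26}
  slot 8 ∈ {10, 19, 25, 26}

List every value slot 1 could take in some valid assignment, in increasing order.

The 8 variables together cover exactly {4, 9, 10, 13, 19, 24, 25, 26} — 8 values for 8 variables — and 13 appears only in slot 5's list, so slot 5 = 13.
The 7 still-open variables draw from only 7 values {4, 9, 10, 19, 24, 25, 26}, so each is used; only slot 2 can be 9, hence slot 2 = 9.
The 6 still-open variables draw from only 6 values {4, 10, 19, 24, 25, 26}, so each is used; only slot 4 can be 24, hence slot 4 = 24.
The 2 variables slot 1 and slot 7 are confined to {19, 26}, which locks those values in; drop them from slot 3, slot 6, slot 8.
No further eliminations apply; slot 1 can still be any of 19, 26.

19, 26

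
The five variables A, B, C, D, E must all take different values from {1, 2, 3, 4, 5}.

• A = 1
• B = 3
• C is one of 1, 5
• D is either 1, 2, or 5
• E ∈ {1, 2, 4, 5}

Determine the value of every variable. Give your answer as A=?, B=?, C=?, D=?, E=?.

A must be 1 (only option left). Eliminate 1 elsewhere: C, D, E.
That leaves B = 3.
That leaves C = 5. Strike 5 from D, E.
D has just one choice, so D = 2. Eliminate 2 elsewhere: E.
E must be 4 (only option left).

A=1, B=3, C=5, D=2, E=4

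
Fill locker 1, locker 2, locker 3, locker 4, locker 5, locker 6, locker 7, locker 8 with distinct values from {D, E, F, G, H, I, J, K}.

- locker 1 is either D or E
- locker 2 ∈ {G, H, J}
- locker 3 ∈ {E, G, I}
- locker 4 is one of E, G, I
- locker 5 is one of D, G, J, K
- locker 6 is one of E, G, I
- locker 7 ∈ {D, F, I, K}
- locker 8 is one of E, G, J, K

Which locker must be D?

locker 1

The 8 variables draw from only 8 values {D, E, F, G, H, I, J, K}, so each is used; only locker 7 can be F, hence locker 7 = F.
Among the 7 still-open variables, H fits only locker 2 (and all 7 values in {D, E, G, H, I, J, K} must be used), so locker 2 = H.
The 3 variables locker 3, locker 4, locker 6 are confined to {E, G, I}, which locks those values in; drop them from locker 1, locker 5, locker 8.
So D goes to locker 1.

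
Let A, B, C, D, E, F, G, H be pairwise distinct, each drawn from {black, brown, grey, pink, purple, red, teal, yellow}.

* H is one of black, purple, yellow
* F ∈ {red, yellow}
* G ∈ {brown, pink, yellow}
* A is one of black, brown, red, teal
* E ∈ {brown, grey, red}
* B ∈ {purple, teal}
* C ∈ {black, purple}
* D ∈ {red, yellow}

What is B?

Among the 8 variables, grey fits only E (and all 8 values in {black, brown, grey, pink, purple, red, teal, yellow} must be used), so E = grey.
The 7 still-open variables draw from only 7 values {black, brown, pink, purple, red, teal, yellow}, so each is used; only G can be pink, hence G = pink.
The 6 still-open variables together cover exactly {black, brown, purple, red, teal, yellow} — 6 values for 6 variables — and brown appears only in A's list, so A = brown.
Among the 5 still-open variables, teal fits only B (and all 5 values in {black, purple, red, teal, yellow} must be used), so B = teal.

teal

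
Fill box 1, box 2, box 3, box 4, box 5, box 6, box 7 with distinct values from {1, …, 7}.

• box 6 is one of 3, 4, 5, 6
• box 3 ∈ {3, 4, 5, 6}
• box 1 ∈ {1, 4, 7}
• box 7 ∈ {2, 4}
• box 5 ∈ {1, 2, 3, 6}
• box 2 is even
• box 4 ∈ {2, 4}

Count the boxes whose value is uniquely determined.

3

The 7 variables together cover exactly {1, 2, 3, 4, 5, 6, 7} — 7 values for 7 variables — and 7 appears only in box 1's list, so box 1 = 7.
The 6 still-open variables draw from only 6 values {1, 2, 3, 4, 5, 6}, so each is used; only box 5 can be 1, hence box 5 = 1.
The 2 variables box 4 and box 7 are confined to {2, 4}, which locks those values in; drop them from box 2, box 3, box 6.
box 2 has just one choice, so box 2 = 6. Eliminate 6 elsewhere: box 3, box 6.
Determined: box 1=7, box 2=6, box 5=1. The other boxes each still have more than one consistent value. That makes 3.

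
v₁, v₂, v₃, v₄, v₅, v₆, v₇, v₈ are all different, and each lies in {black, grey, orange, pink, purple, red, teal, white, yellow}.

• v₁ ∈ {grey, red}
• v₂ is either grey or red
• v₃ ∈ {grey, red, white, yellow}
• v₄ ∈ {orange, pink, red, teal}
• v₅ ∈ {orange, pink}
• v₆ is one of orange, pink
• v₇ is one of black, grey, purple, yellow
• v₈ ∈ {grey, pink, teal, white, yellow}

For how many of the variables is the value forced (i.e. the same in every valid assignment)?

The 2 variables v₁ and v₂ are confined to {grey, red}, which locks those values in; drop them from v₃, v₄, v₇, v₈.
The 2 variables v₅ and v₆ are confined to {orange, pink}, which locks those values in; drop them from v₄, v₈.
v₄ has just one choice, so v₄ = teal. Strike teal from v₈.
The 2 variables v₃ and v₈ are confined to {white, yellow}, which locks those values in; drop them from v₇.
Determined: v₄=teal. The other variables each still have more than one consistent value. That makes 1.

1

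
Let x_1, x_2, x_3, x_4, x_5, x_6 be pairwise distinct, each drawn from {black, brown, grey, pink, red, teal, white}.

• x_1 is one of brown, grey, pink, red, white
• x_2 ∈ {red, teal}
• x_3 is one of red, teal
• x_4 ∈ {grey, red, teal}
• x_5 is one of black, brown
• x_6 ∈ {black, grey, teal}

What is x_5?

brown

x_2 and x_3 share exactly the 2 values {red, teal}; by pigeonhole those values go to them, so strike red, teal from x_1, x_4, x_6.
x_4 has just one choice, so x_4 = grey. Remove grey from x_1, x_6.
x_6 must be black (only option left). Strike black from x_5.
So x_5 = brown.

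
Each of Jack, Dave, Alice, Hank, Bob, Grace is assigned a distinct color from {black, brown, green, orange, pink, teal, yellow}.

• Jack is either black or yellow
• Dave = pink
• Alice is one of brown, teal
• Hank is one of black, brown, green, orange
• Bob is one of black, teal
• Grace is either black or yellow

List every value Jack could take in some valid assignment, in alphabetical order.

Dave must be pink (only option left).
Jack and Grace between them cover only {black, yellow} — a naked pair. Remove those values from Hank, Bob.
Bob's domain is down to {teal}, so Bob = teal. Eliminate teal elsewhere: Alice.
Alice has just one choice, so Alice = brown. Eliminate brown elsewhere: Hank.
No further eliminations apply; Jack can still be any of black, yellow.

black, yellow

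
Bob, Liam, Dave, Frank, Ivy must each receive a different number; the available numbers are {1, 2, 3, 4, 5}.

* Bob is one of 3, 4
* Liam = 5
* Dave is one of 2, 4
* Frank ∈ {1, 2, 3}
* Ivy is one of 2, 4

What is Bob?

Liam must be 5 (only option left).
The 4 still-open variables draw from only 4 values {1, 2, 3, 4}, so each is used; only Frank can be 1, hence Frank = 1.
The 3 still-open variables together cover exactly {2, 3, 4} — 3 values for 3 variables — and 3 appears only in Bob's list, so Bob = 3.

3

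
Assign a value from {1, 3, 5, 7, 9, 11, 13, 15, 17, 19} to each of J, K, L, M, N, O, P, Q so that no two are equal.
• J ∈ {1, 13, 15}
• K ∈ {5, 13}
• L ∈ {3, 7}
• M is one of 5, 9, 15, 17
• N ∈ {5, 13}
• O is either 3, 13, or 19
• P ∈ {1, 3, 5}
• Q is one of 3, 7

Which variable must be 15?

J

K and N share exactly the 2 values {5, 13}; by pigeonhole those values go to them, so strike 5, 13 from J, M, O, P.
L and Q share exactly the 2 values {3, 7}; by pigeonhole those values go to them, so strike 3, 7 from O, P.
O has just one choice, so O = 19.
P has just one choice, so P = 1. So J can't be 1.
So 15 goes to J.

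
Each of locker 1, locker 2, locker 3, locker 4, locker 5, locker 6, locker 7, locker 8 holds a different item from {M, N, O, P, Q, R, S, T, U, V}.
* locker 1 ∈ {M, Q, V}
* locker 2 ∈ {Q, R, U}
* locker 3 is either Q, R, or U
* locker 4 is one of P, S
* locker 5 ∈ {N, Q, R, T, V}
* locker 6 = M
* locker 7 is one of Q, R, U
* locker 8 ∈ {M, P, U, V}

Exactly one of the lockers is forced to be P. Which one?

locker 6 has just one choice, so locker 6 = M. Eliminate M elsewhere: locker 1, locker 8.
The 3 variables locker 2, locker 3, locker 7 are confined to {Q, R, U}, which locks those values in; drop them from locker 1, locker 5, locker 8.
That leaves locker 1 = V. Remove V from locker 5, locker 8.
So P goes to locker 8.

locker 8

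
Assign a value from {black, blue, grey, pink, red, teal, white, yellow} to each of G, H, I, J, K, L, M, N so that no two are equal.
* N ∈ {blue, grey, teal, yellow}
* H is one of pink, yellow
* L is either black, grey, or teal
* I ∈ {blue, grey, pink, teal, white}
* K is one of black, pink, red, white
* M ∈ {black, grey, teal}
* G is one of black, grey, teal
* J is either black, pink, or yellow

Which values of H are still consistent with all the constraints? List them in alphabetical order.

Among the 8 variables, red fits only K (and all 8 values in {black, blue, grey, pink, red, teal, white, yellow} must be used), so K = red.
Among the 7 still-open variables, white fits only I (and all 7 values in {black, blue, grey, pink, teal, white, yellow} must be used), so I = white.
The 6 still-open variables together cover exactly {black, blue, grey, pink, teal, yellow} — 6 values for 6 variables — and blue appears only in N's list, so N = blue.
The 3 variables G, L, M are confined to {black, grey, teal}, which locks those values in; drop them from J.
No further eliminations apply; H can still be any of pink, yellow.

pink, yellow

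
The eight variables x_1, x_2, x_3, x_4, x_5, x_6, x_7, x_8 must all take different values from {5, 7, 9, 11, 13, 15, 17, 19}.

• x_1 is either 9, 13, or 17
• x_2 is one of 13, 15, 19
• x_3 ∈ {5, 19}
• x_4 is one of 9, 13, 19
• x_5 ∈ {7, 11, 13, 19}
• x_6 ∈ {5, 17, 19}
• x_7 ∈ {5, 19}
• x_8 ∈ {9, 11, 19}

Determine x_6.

The 8 variables together cover exactly {5, 7, 9, 11, 13, 15, 17, 19} — 8 values for 8 variables — and 7 appears only in x_5's list, so x_5 = 7.
The 7 still-open variables together cover exactly {5, 9, 11, 13, 15, 17, 19} — 7 values for 7 variables — and 11 appears only in x_8's list, so x_8 = 11.
Among the 6 still-open variables, 15 fits only x_2 (and all 6 values in {5, 9, 13, 15, 17, 19} must be used), so x_2 = 15.
The 2 variables x_3 and x_7 are confined to {5, 19}, which locks those values in; drop them from x_4, x_6.
So x_6 = 17.

17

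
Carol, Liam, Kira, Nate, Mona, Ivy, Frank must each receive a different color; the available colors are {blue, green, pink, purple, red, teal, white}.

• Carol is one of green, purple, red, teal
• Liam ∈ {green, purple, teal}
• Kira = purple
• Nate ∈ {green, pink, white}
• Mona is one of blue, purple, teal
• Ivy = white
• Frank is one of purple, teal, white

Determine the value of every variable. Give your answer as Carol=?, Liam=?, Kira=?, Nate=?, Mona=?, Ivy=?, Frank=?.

Kira has just one choice, so Kira = purple. Eliminate purple elsewhere: Carol, Liam, Mona, Frank.
Ivy must be white (only option left). So Nate, Frank can't be white.
Frank has just one choice, so Frank = teal. Eliminate teal elsewhere: Carol, Liam, Mona.
Liam must be green (only option left). So Carol, Nate can't be green.
Nate has just one choice, so Nate = pink.
Mona must be blue (only option left).
Carol's domain is down to {red}, so Carol = red.

Carol=red, Liam=green, Kira=purple, Nate=pink, Mona=blue, Ivy=white, Frank=teal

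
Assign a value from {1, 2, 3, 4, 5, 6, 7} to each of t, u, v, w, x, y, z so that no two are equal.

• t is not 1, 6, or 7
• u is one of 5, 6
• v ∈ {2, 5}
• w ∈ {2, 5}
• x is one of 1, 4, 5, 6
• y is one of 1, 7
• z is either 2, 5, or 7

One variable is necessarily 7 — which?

z

The 7 variables together cover exactly {1, 2, 3, 4, 5, 6, 7} — 7 values for 7 variables — and 3 appears only in t's list, so t = 3.
Among the 6 still-open variables, 4 fits only x (and all 6 values in {1, 2, 4, 5, 6, 7} must be used), so x = 4.
Among the 5 still-open variables, 1 fits only y (and all 5 values in {1, 2, 5, 6, 7} must be used), so y = 1.
The 4 still-open variables draw from only 4 values {2, 5, 6, 7}, so each is used; only u can be 6, hence u = 6.
The 3 still-open variables draw from only 3 values {2, 5, 7}, so each is used; only z can be 7, hence z = 7.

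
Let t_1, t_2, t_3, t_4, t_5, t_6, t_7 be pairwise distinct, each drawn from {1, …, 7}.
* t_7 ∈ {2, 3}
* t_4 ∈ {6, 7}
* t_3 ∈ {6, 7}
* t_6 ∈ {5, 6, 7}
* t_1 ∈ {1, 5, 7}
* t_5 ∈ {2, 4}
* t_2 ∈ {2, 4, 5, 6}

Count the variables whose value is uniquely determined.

3

Among the 7 variables, 1 fits only t_1 (and all 7 values in {1, 2, 3, 4, 5, 6, 7} must be used), so t_1 = 1.
The 6 still-open variables together cover exactly {2, 3, 4, 5, 6, 7} — 6 values for 6 variables — and 3 appears only in t_7's list, so t_7 = 3.
t_3 and t_4 between them cover only {6, 7} — a naked pair. Remove those values from t_2, t_6.
t_6 must be 5 (only option left). Eliminate 5 elsewhere: t_2.
Determined: t_1=1, t_6=5, t_7=3. The other variables each still have more than one consistent value. That makes 3.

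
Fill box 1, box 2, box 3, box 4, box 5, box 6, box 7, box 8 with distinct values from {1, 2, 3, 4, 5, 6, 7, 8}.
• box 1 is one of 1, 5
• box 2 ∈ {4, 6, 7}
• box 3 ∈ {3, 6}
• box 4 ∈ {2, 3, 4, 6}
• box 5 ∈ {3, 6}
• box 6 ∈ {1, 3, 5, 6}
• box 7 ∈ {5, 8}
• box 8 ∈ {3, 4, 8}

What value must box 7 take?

8

The 8 variables draw from only 8 values {1, 2, 3, 4, 5, 6, 7, 8}, so each is used; only box 4 can be 2, hence box 4 = 2.
The 7 still-open variables draw from only 7 values {1, 3, 4, 5, 6, 7, 8}, so each is used; only box 2 can be 7, hence box 2 = 7.
The 6 still-open variables draw from only 6 values {1, 3, 4, 5, 6, 8}, so each is used; only box 8 can be 4, hence box 8 = 4.
Among the 5 still-open variables, 8 fits only box 7 (and all 5 values in {1, 3, 5, 6, 8} must be used), so box 7 = 8.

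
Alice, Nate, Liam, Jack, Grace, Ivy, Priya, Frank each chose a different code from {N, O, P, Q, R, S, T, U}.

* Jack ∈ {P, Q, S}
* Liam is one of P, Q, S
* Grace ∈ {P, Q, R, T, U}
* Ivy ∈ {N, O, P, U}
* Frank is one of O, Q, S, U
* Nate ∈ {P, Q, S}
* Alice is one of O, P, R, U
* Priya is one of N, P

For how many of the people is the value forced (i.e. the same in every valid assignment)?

3

Among the 8 variables, T fits only Grace (and all 8 values in {N, O, P, Q, R, S, T, U} must be used), so Grace = T.
The 7 still-open variables draw from only 7 values {N, O, P, Q, R, S, U}, so each is used; only Alice can be R, hence Alice = R.
The 3 variables Nate, Liam, Jack are confined to {P, Q, S}, which locks those values in; drop them from Ivy, Priya, Frank.
Priya has just one choice, so Priya = N. Remove N from Ivy.
Determined: Alice=R, Grace=T, Priya=N. The other people each still have more than one consistent value. That makes 3.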